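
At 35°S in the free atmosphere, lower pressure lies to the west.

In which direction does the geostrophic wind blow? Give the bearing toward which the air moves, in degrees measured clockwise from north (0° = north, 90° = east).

180°

The pressure-gradient force points toward the west (bearing 270°).
Geostrophic balance: in the Southern Hemisphere the Coriolis force deflects motion to the left, so the geostrophic wind blows 90° to the left of the pressure-gradient force (low pressure on the right).
Rotating 270° by 90° counterclockwise gives 180° — the wind blows toward the south.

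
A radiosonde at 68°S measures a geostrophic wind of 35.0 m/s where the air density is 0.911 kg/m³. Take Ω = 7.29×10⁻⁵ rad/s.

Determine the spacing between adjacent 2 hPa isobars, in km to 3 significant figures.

Coriolis parameter at 68°S:
f = 2Ω sin φ = 2 × 7.29×10⁻⁵ × sin 68° = 1.35×10⁻⁴ s⁻¹
Geostrophic balance rearranged: |∂P/∂n| = f ρ V_g
|∂P/∂n| = 1.35×10⁻⁴ × 0.911 × 35.0 = 4.31×10⁻³ Pa/m
Isobar spacing: Δn = ΔP/|∂P/∂n| = 200 Pa / 4.31×10⁻³ Pa/m = 46400 m ≈ 46.4 km

46.4 km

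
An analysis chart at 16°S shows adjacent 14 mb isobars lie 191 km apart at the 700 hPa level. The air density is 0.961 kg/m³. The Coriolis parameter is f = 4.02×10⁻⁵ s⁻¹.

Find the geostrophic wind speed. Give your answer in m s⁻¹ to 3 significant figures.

190 m s⁻¹

Pressure gradient: |∂P/∂n| = 1400 Pa / 191000 m = 7.33×10⁻³ Pa/m
Geostrophic balance (pressure-gradient force = Coriolis force):
V_g = (1/(fρ)) |∂P/∂n| = 7.33×10⁻³ / (4.02×10⁻⁵ × 0.961) = 190 m/s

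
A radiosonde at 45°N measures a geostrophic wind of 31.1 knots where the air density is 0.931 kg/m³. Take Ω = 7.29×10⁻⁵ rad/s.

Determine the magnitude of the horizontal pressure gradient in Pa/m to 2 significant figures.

Coriolis parameter at 45°N:
f = 2Ω sin φ = 2 × 7.29×10⁻⁵ × sin 45° = 1.03×10⁻⁴ s⁻¹
Wind speed in SI: 31.1 knots = 16.0 m/s
Geostrophic balance rearranged: |∂P/∂n| = f ρ V_g
|∂P/∂n| = 1.03×10⁻⁴ × 0.931 × 16.0 = 1.54×10⁻³ Pa/m

1.5×10⁻³ Pa/m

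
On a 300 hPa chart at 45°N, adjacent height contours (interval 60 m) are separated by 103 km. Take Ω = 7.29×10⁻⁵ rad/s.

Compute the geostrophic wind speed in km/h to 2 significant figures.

Coriolis parameter at 45°N:
f = 2Ω sin φ = 2 × 7.29×10⁻⁵ × sin 45° = 1.03×10⁻⁴ s⁻¹
Height gradient: |∂Z/∂n| = 60 m / 103000 m = 5.83×10⁻⁴
On a pressure surface, geostrophic balance gives V_g = (g/f)|∂Z/∂n|:
V_g = 9.81 × 5.83×10⁻⁴ / 1.03×10⁻⁴ = 55.4 m/s
Converting: 55.4 m/s × 3.6 = 200 km/h

200 km/h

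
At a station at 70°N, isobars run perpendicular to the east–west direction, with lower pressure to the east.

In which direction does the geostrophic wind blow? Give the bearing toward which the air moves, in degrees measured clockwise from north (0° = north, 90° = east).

The pressure-gradient force points toward the east (bearing 090°).
Geostrophic balance: in the Northern Hemisphere the Coriolis force deflects motion to the right, so the geostrophic wind blows 90° to the right of the pressure-gradient force (low pressure on the left).
Rotating 090° by 90° clockwise gives 180° — the wind blows toward the south.

180°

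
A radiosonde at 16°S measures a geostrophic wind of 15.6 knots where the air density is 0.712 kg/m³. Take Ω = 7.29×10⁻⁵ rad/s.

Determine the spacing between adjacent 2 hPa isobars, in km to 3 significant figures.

Coriolis parameter at 16°S:
f = 2Ω sin φ = 2 × 7.29×10⁻⁵ × sin 16° = 4.02×10⁻⁵ s⁻¹
Wind speed in SI: 15.6 knots = 8.03 m/s
Geostrophic balance rearranged: |∂P/∂n| = f ρ V_g
|∂P/∂n| = 4.02×10⁻⁵ × 0.712 × 8.03 = 2.30×10⁻⁴ Pa/m
Isobar spacing: Δn = ΔP/|∂P/∂n| = 200 Pa / 2.30×10⁻⁴ Pa/m = 870947 m ≈ 871 km

871 km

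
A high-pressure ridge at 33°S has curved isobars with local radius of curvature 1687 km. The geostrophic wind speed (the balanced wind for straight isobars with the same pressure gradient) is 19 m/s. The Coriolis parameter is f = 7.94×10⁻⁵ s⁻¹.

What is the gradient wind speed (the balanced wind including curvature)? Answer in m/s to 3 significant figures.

Around a high, pressure-gradient force acts outward with centrifugal, so Coriolis balances both:
fV = (1/ρ)|∂P/∂n| + V²/R  →  V² − fR·V + fR·V_g = 0
With fR = 7.94×10⁻⁵ × 1687×10³ m = 134 m/s:
V = [fR − √((fR)² − 4 fR V_g)]/2 = [134 − √(134² − 4×134×19)]/2 = 22.9 m/s
Supergeostrophic (V > V_g = 19 m/s), as expected around a high.

22.9 m/s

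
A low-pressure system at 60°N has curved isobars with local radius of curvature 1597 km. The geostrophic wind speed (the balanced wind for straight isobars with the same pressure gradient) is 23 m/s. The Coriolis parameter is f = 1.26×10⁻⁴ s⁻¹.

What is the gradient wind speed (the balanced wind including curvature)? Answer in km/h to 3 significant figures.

75.0 km/h

Around a low, centrifugal force acts outward with Coriolis, so pressure-gradient force balances both:
(1/ρ)|∂P/∂n| = fV + V²/R  →  V² + fR·V − fR·V_g = 0
With fR = 1.26×10⁻⁴ × 1597×10³ m = 201 m/s:
V = [−fR + √((fR)² + 4 fR V_g)]/2 = [−201 + √(201² + 4×201×23)]/2 = 20.8 m/s
Subgeostrophic (V < V_g = 23 m/s), as expected around a low.
Converting: 20.8 m/s × 3.6 = 75.0 km/h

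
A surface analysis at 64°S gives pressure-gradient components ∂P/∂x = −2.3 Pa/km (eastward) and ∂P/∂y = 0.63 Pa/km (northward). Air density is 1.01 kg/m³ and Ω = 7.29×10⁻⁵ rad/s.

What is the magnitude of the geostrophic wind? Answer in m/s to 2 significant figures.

18 m/s

Coriolis parameter at 64°S:
f = 2Ω sin φ = 2 × 7.29×10⁻⁵ × sin 64° = 1.31×10⁻⁴ s⁻¹
In the Southern Hemisphere f is negative: f = −1.31×10⁻⁴ s⁻¹.
Component geostrophic relations (x east, y north):
u_g = −(1/(fρ)) ∂P/∂y,  v_g = (1/(fρ)) ∂P/∂x
u_g = −(0.63×10⁻³)/(−1.31×10⁻⁴ × 1.01) = 4.76 m/s;  v_g = (−2.3×10⁻³)/(−1.31×10⁻⁴ × 1.01) = 17.4 m/s
|V_g| = √(u_g² + v_g²) = 18.0 m/s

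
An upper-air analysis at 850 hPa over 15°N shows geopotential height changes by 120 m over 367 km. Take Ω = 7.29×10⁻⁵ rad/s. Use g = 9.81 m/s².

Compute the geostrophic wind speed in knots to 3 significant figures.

Coriolis parameter at 15°N:
f = 2Ω sin φ = 2 × 7.29×10⁻⁵ × sin 15° = 3.77×10⁻⁵ s⁻¹
Height gradient: |∂Z/∂n| = 120 m / 367000 m = 3.27×10⁻⁴
On a pressure surface, geostrophic balance gives V_g = (g/f)|∂Z/∂n|:
V_g = 9.81 × 3.27×10⁻⁴ / 3.77×10⁻⁵ = 85.0 m/s
Converting: 85.0 m/s × 1.944 = 165 knots

165 knots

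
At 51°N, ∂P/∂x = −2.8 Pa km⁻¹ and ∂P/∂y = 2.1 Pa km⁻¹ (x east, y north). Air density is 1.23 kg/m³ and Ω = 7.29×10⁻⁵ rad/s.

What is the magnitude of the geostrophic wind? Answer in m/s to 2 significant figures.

25 m/s

Coriolis parameter at 51°N:
f = 2Ω sin φ = 2 × 7.29×10⁻⁵ × sin 51° = 1.13×10⁻⁴ s⁻¹
Component geostrophic relations (x east, y north):
u_g = −(1/(fρ)) ∂P/∂y,  v_g = (1/(fρ)) ∂P/∂x
u_g = −(2.1×10⁻³)/(1.13×10⁻⁴ × 1.23) = −15.1 m/s;  v_g = (−2.8×10⁻³)/(1.13×10⁻⁴ × 1.23) = −20.1 m/s
|V_g| = √(u_g² + v_g²) = 25.1 m/s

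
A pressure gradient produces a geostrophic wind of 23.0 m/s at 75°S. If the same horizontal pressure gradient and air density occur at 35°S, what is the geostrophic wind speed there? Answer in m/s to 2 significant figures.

With the same pressure gradient and density, V_g ∝ 1/f ∝ 1/sin φ.
V₂ = V₁ · sin φ₁ / sin φ₂ = 23.0 × sin 75° / sin 35°
V₂ = 23.0 × 0.9659/0.5736 = 39 m/s

39 m/s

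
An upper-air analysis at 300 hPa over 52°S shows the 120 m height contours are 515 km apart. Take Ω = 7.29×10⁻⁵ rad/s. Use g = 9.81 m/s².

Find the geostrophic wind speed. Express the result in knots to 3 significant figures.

38.7 knots

Coriolis parameter at 52°S:
f = 2Ω sin φ = 2 × 7.29×10⁻⁵ × sin 52° = 1.15×10⁻⁴ s⁻¹
Height gradient: |∂Z/∂n| = 120 m / 515000 m = 2.33×10⁻⁴
On a pressure surface, geostrophic balance gives V_g = (g/f)|∂Z/∂n|:
V_g = 9.81 × 2.33×10⁻⁴ / 1.15×10⁻⁴ = 19.9 m/s
Converting: 19.9 m/s × 1.944 = 38.7 knots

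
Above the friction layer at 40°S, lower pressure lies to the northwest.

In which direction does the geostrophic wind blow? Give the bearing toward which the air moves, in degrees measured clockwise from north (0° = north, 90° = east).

225°

The pressure-gradient force points toward the northwest (bearing 315°).
Geostrophic balance: in the Southern Hemisphere the Coriolis force deflects motion to the left, so the geostrophic wind blows 90° to the left of the pressure-gradient force (low pressure on the right).
Rotating 315° by 90° counterclockwise gives 225° — the wind blows toward the southwest.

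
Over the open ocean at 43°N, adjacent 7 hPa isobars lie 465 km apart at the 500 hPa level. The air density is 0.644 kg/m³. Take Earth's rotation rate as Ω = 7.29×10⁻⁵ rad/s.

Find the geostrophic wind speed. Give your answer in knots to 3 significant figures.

45.7 knots

Coriolis parameter at 43°N:
f = 2Ω sin φ = 2 × 7.29×10⁻⁵ × sin 43° = 9.94×10⁻⁵ s⁻¹
Pressure gradient: |∂P/∂n| = 700 Pa / 465000 m = 1.51×10⁻³ Pa/m
Geostrophic balance (pressure-gradient force = Coriolis force):
V_g = (1/(fρ)) |∂P/∂n| = 1.51×10⁻³ / (9.94×10⁻⁵ × 0.644) = 23.5 m/s
Converting: 23.5 m/s × 1.944 = 45.7 knots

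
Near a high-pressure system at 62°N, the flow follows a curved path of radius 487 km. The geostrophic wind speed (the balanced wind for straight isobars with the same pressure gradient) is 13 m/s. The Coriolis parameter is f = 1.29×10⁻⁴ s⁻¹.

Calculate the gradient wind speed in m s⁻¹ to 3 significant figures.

18.4 m s⁻¹

Around a high, pressure-gradient force acts outward with centrifugal, so Coriolis balances both:
fV = (1/ρ)|∂P/∂n| + V²/R  →  V² − fR·V + fR·V_g = 0
With fR = 1.29×10⁻⁴ × 487×10³ m = 62.8 m/s:
V = [fR − √((fR)² − 4 fR V_g)]/2 = [62.8 − √(62.8² − 4×62.8×13)]/2 = 18.4 m/s
Supergeostrophic (V > V_g = 13 m/s), as expected around a high.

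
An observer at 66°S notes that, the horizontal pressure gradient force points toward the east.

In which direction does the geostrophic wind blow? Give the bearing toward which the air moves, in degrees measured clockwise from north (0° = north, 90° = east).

000°

The pressure-gradient force points toward the east (bearing 090°).
Geostrophic balance: in the Southern Hemisphere the Coriolis force deflects motion to the left, so the geostrophic wind blows 90° to the left of the pressure-gradient force (low pressure on the right).
Rotating 090° by 90° counterclockwise gives 000° — the wind blows toward the north.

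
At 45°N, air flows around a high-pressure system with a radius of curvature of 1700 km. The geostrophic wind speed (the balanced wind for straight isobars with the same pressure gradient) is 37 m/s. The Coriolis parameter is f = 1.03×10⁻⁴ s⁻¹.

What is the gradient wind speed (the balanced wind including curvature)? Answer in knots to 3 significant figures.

Around a high, pressure-gradient force acts outward with centrifugal, so Coriolis balances both:
fV = (1/ρ)|∂P/∂n| + V²/R  →  V² − fR·V + fR·V_g = 0
With fR = 1.03×10⁻⁴ × 1700×10³ m = 175 m/s:
V = [fR − √((fR)² − 4 fR V_g)]/2 = [175 − √(175² − 4×175×37)]/2 = 53.1 m/s
Supergeostrophic (V > V_g = 37 m/s), as expected around a high.
Converting: 53.1 m/s × 1.944 = 103 knots

103 knots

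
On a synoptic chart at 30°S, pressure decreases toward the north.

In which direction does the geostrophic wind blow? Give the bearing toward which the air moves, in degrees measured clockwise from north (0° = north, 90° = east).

270°

The pressure-gradient force points toward the north (bearing 000°).
Geostrophic balance: in the Southern Hemisphere the Coriolis force deflects motion to the left, so the geostrophic wind blows 90° to the left of the pressure-gradient force (low pressure on the right).
Rotating 000° by 90° counterclockwise gives 270° — the wind blows toward the west.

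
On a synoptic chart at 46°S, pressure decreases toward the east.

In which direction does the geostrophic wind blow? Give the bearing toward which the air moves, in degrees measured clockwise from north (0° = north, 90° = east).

The pressure-gradient force points toward the east (bearing 090°).
Geostrophic balance: in the Southern Hemisphere the Coriolis force deflects motion to the left, so the geostrophic wind blows 90° to the left of the pressure-gradient force (low pressure on the right).
Rotating 090° by 90° counterclockwise gives 000° — the wind blows toward the north.

000°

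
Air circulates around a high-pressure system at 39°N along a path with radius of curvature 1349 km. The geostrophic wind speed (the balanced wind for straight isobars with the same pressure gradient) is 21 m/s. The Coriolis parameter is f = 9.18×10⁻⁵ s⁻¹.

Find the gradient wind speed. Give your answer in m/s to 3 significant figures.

Around a high, pressure-gradient force acts outward with centrifugal, so Coriolis balances both:
fV = (1/ρ)|∂P/∂n| + V²/R  →  V² − fR·V + fR·V_g = 0
With fR = 9.18×10⁻⁵ × 1349×10³ m = 124 m/s:
V = [fR − √((fR)² − 4 fR V_g)]/2 = [124 − √(124² − 4×124×21)]/2 = 26.8 m/s
Supergeostrophic (V > V_g = 21 m/s), as expected around a high.

26.8 m/s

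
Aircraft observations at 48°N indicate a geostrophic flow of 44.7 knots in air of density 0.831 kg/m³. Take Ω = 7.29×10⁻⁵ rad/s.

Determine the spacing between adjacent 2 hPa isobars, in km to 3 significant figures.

96.6 km

Coriolis parameter at 48°N:
f = 2Ω sin φ = 2 × 7.29×10⁻⁵ × sin 48° = 1.08×10⁻⁴ s⁻¹
Wind speed in SI: 44.7 knots = 23.0 m/s
Geostrophic balance rearranged: |∂P/∂n| = f ρ V_g
|∂P/∂n| = 1.08×10⁻⁴ × 0.831 × 23.0 = 2.07×10⁻³ Pa/m
Isobar spacing: Δn = ΔP/|∂P/∂n| = 200 Pa / 2.07×10⁻³ Pa/m = 96594 m ≈ 96.6 km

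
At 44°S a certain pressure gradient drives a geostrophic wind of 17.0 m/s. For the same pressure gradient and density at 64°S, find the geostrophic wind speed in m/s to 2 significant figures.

13 m/s

With the same pressure gradient and density, V_g ∝ 1/f ∝ 1/sin φ.
V₂ = V₁ · sin φ₁ / sin φ₂ = 17.0 × sin 44° / sin 64°
V₂ = 17.0 × 0.6947/0.8988 = 13 m/s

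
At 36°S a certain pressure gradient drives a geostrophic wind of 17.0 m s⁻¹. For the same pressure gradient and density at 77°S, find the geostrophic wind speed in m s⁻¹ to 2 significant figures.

With the same pressure gradient and density, V_g ∝ 1/f ∝ 1/sin φ.
V₂ = V₁ · sin φ₁ / sin φ₂ = 17.0 × sin 36° / sin 77°
V₂ = 17.0 × 0.5878/0.9744 = 10 m s⁻¹

10 m s⁻¹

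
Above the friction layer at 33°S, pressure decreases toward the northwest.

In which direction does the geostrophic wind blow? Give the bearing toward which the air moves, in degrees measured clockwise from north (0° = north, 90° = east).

225°

The pressure-gradient force points toward the northwest (bearing 315°).
Geostrophic balance: in the Southern Hemisphere the Coriolis force deflects motion to the left, so the geostrophic wind blows 90° to the left of the pressure-gradient force (low pressure on the right).
Rotating 315° by 90° counterclockwise gives 225° — the wind blows toward the southwest.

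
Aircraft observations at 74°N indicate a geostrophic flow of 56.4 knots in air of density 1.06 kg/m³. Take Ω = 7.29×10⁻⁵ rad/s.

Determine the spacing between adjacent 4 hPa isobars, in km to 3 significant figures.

Coriolis parameter at 74°N:
f = 2Ω sin φ = 2 × 7.29×10⁻⁵ × sin 74° = 1.40×10⁻⁴ s⁻¹
Wind speed in SI: 56.4 knots = 29.0 m/s
Geostrophic balance rearranged: |∂P/∂n| = f ρ V_g
|∂P/∂n| = 1.40×10⁻⁴ × 1.06 × 29.0 = 4.31×10⁻³ Pa/m
Isobar spacing: Δn = ΔP/|∂P/∂n| = 400 Pa / 4.31×10⁻³ Pa/m = 92798 m ≈ 92.8 km

92.8 km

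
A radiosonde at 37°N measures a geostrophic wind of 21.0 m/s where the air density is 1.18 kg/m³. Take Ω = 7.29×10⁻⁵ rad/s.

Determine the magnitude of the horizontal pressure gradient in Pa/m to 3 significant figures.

2.17×10⁻³ Pa/m

Coriolis parameter at 37°N:
f = 2Ω sin φ = 2 × 7.29×10⁻⁵ × sin 37° = 8.77×10⁻⁵ s⁻¹
Geostrophic balance rearranged: |∂P/∂n| = f ρ V_g
|∂P/∂n| = 8.77×10⁻⁵ × 1.18 × 21.0 = 2.17×10⁻³ Pa/m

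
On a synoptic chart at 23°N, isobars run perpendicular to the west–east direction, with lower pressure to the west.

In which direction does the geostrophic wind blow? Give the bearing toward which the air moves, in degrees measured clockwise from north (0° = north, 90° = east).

The pressure-gradient force points toward the west (bearing 270°).
Geostrophic balance: in the Northern Hemisphere the Coriolis force deflects motion to the right, so the geostrophic wind blows 90° to the right of the pressure-gradient force (low pressure on the left).
Rotating 270° by 90° clockwise gives 000° — the wind blows toward the north.

000°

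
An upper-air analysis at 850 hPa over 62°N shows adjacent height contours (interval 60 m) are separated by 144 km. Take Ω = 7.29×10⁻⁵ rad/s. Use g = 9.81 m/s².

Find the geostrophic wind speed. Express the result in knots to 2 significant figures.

Coriolis parameter at 62°N:
f = 2Ω sin φ = 2 × 7.29×10⁻⁵ × sin 62° = 1.29×10⁻⁴ s⁻¹
Height gradient: |∂Z/∂n| = 60 m / 144000 m = 4.17×10⁻⁴
On a pressure surface, geostrophic balance gives V_g = (g/f)|∂Z/∂n|:
V_g = 9.81 × 4.17×10⁻⁴ / 1.29×10⁻⁴ = 31.8 m/s
Converting: 31.8 m/s × 1.944 = 62 knots

62 knots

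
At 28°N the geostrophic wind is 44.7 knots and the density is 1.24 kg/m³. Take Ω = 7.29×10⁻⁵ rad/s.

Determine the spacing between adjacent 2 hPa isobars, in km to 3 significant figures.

Coriolis parameter at 28°N:
f = 2Ω sin φ = 2 × 7.29×10⁻⁵ × sin 28° = 6.84×10⁻⁵ s⁻¹
Wind speed in SI: 44.7 knots = 23.0 m/s
Geostrophic balance rearranged: |∂P/∂n| = f ρ V_g
|∂P/∂n| = 6.84×10⁻⁵ × 1.24 × 23.0 = 1.95×10⁻³ Pa/m
Isobar spacing: Δn = ΔP/|∂P/∂n| = 200 Pa / 1.95×10⁻³ Pa/m = 102470 m ≈ 102 km

102 km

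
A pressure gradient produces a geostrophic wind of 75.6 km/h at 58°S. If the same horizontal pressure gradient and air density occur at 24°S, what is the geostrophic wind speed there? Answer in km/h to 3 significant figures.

158 km/h

With the same pressure gradient and density, V_g ∝ 1/f ∝ 1/sin φ.
V₂ = V₁ · sin φ₁ / sin φ₂ = 75.6 × sin 58° / sin 24°
V₂ = 75.6 × 0.8480/0.4067 = 158 km/h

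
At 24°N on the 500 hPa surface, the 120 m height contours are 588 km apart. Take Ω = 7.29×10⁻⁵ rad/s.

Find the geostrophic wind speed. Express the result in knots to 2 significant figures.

66 knots

Coriolis parameter at 24°N:
f = 2Ω sin φ = 2 × 7.29×10⁻⁵ × sin 24° = 5.93×10⁻⁵ s⁻¹
Height gradient: |∂Z/∂n| = 120 m / 588000 m = 2.04×10⁻⁴
On a pressure surface, geostrophic balance gives V_g = (g/f)|∂Z/∂n|:
V_g = 9.81 × 2.04×10⁻⁴ / 5.93×10⁻⁵ = 33.8 m/s
Converting: 33.8 m/s × 1.944 = 66 knots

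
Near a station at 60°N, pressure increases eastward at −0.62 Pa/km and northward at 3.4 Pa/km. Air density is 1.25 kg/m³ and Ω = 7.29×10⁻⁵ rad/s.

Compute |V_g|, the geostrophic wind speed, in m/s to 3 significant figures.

Coriolis parameter at 60°N:
f = 2Ω sin φ = 2 × 7.29×10⁻⁵ × sin 60° = 1.26×10⁻⁴ s⁻¹
Component geostrophic relations (x east, y north):
u_g = −(1/(fρ)) ∂P/∂y,  v_g = (1/(fρ)) ∂P/∂x
u_g = −(3.4×10⁻³)/(1.26×10⁻⁴ × 1.25) = −21.5 m/s;  v_g = (−0.62×10⁻³)/(1.26×10⁻⁴ × 1.25) = −3.93 m/s
|V_g| = √(u_g² + v_g²) = 21.9 m/s

21.9 m/s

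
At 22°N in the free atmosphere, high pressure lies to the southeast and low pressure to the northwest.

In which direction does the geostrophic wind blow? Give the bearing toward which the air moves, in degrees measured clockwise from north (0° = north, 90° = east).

045°

The pressure-gradient force points toward the northwest (bearing 315°).
Geostrophic balance: in the Northern Hemisphere the Coriolis force deflects motion to the right, so the geostrophic wind blows 90° to the right of the pressure-gradient force (low pressure on the left).
Rotating 315° by 90° clockwise gives 045° — the wind blows toward the northeast.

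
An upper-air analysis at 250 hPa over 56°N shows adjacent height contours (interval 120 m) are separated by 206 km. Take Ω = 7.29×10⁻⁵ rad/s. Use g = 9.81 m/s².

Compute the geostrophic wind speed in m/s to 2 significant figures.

47 m/s

Coriolis parameter at 56°N:
f = 2Ω sin φ = 2 × 7.29×10⁻⁵ × sin 56° = 1.21×10⁻⁴ s⁻¹
Height gradient: |∂Z/∂n| = 120 m / 206000 m = 5.83×10⁻⁴
On a pressure surface, geostrophic balance gives V_g = (g/f)|∂Z/∂n|:
V_g = 9.81 × 5.83×10⁻⁴ / 1.21×10⁻⁴ = 47.3 m/s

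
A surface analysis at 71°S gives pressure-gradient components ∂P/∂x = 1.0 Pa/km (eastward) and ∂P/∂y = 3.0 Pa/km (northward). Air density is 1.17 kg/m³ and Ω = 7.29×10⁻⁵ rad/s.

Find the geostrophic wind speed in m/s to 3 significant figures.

Coriolis parameter at 71°S:
f = 2Ω sin φ = 2 × 7.29×10⁻⁵ × sin 71° = 1.38×10⁻⁴ s⁻¹
In the Southern Hemisphere f is negative: f = −1.38×10⁻⁴ s⁻¹.
Component geostrophic relations (x east, y north):
u_g = −(1/(fρ)) ∂P/∂y,  v_g = (1/(fρ)) ∂P/∂x
u_g = −(3.0×10⁻³)/(−1.38×10⁻⁴ × 1.17) = 18.6 m/s;  v_g = (1.0×10⁻³)/(−1.38×10⁻⁴ × 1.17) = −6.20 m/s
|V_g| = √(u_g² + v_g²) = 19.6 m/s

19.6 m/s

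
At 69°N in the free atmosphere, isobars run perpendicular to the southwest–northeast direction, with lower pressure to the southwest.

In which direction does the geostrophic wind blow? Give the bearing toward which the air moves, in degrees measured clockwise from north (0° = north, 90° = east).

The pressure-gradient force points toward the southwest (bearing 225°).
Geostrophic balance: in the Northern Hemisphere the Coriolis force deflects motion to the right, so the geostrophic wind blows 90° to the right of the pressure-gradient force (low pressure on the left).
Rotating 225° by 90° clockwise gives 315° — the wind blows toward the northwest.

315°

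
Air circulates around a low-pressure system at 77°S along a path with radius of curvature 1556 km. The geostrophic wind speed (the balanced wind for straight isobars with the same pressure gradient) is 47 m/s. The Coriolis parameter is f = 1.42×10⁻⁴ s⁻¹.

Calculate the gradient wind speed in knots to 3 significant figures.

Around a low, centrifugal force acts outward with Coriolis, so pressure-gradient force balances both:
(1/ρ)|∂P/∂n| = fV + V²/R  →  V² + fR·V − fR·V_g = 0
With fR = 1.42×10⁻⁴ × 1556×10³ m = 221 m/s:
V = [−fR + √((fR)² + 4 fR V_g)]/2 = [−221 + √(221² + 4×221×47)]/2 = 39.8 m/s
Subgeostrophic (V < V_g = 47 m/s), as expected around a low.
Converting: 39.8 m/s × 1.944 = 77.4 knots

77.4 knots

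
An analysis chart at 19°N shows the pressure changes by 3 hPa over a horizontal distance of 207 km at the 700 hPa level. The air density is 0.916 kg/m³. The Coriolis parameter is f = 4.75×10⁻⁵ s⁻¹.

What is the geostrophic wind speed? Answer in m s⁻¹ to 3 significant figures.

Pressure gradient: |∂P/∂n| = 300 Pa / 207000 m = 1.45×10⁻³ Pa/m
Geostrophic balance (pressure-gradient force = Coriolis force):
V_g = (1/(fρ)) |∂P/∂n| = 1.45×10⁻³ / (4.75×10⁻⁵ × 0.916) = 33.3 m/s

33.3 m s⁻¹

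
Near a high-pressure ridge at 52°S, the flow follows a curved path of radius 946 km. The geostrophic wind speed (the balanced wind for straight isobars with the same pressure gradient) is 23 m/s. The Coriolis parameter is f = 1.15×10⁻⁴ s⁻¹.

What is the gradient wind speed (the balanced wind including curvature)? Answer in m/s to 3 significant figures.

33.0 m/s

Around a high, pressure-gradient force acts outward with centrifugal, so Coriolis balances both:
fV = (1/ρ)|∂P/∂n| + V²/R  →  V² − fR·V + fR·V_g = 0
With fR = 1.15×10⁻⁴ × 946×10³ m = 109 m/s:
V = [fR − √((fR)² − 4 fR V_g)]/2 = [109 − √(109² − 4×109×23)]/2 = 33 m/s
Supergeostrophic (V > V_g = 23 m/s), as expected around a high.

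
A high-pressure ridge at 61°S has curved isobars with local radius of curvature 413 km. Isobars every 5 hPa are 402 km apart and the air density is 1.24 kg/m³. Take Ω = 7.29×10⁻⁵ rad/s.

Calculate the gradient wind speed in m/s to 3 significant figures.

Coriolis parameter at 61°S:
f = 2Ω sin φ = 2 × 7.29×10⁻⁵ × sin 61° = 1.28×10⁻⁴ s⁻¹
Pressure gradient: |∂P/∂n| = 500 Pa / 402000 m = 1.24×10⁻³ Pa/m
Geostrophic speed: V_g = |∂P/∂n|/(fρ) = 1.24×10⁻³/(1.28×10⁻⁴ × 1.24) = 7.87 m/s
Around a high, pressure-gradient force acts outward with centrifugal, so Coriolis balances both:
fV = (1/ρ)|∂P/∂n| + V²/R  →  V² − fR·V + fR·V_g = 0
With fR = 1.28×10⁻⁴ × 413×10³ m = 52.7 m/s:
V = [fR − √((fR)² − 4 fR V_g)]/2 = [52.7 − √(52.7² − 4×52.7×7.87)]/2 = 9.62 m/s
Supergeostrophic (V > V_g = 7.87 m/s), as expected around a high.

9.62 m/s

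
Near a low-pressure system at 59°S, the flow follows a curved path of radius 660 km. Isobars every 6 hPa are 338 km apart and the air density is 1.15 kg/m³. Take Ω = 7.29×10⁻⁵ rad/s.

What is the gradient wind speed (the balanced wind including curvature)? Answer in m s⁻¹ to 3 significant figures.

Coriolis parameter at 59°S:
f = 2Ω sin φ = 2 × 7.29×10⁻⁵ × sin 59° = 1.25×10⁻⁴ s⁻¹
Pressure gradient: |∂P/∂n| = 600 Pa / 338000 m = 1.78×10⁻³ Pa/m
Geostrophic speed: V_g = |∂P/∂n|/(fρ) = 1.78×10⁻³/(1.25×10⁻⁴ × 1.15) = 12.4 m/s
Around a low, centrifugal force acts outward with Coriolis, so pressure-gradient force balances both:
(1/ρ)|∂P/∂n| = fV + V²/R  →  V² + fR·V − fR·V_g = 0
With fR = 1.25×10⁻⁴ × 660×10³ m = 82.5 m/s:
V = [−fR + √((fR)² + 4 fR V_g)]/2 = [−82.5 + √(82.5² + 4×82.5×12.4)]/2 = 10.9 m/s
Subgeostrophic (V < V_g = 12.4 m/s), as expected around a low.

10.9 m s⁻¹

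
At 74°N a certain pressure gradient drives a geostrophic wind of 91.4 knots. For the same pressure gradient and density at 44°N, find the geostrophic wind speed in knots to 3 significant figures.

With the same pressure gradient and density, V_g ∝ 1/f ∝ 1/sin φ.
V₂ = V₁ · sin φ₁ / sin φ₂ = 91.4 × sin 74° / sin 44°
V₂ = 91.4 × 0.9613/0.6947 = 126 knots

126 knots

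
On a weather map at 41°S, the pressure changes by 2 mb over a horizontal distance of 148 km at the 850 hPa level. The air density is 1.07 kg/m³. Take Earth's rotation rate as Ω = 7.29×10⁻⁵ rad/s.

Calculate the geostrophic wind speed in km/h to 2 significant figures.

Coriolis parameter at 41°S:
f = 2Ω sin φ = 2 × 7.29×10⁻⁵ × sin 41° = 9.57×10⁻⁵ s⁻¹
Pressure gradient: |∂P/∂n| = 200 Pa / 148000 m = 1.35×10⁻³ Pa/m
Geostrophic balance (pressure-gradient force = Coriolis force):
V_g = (1/(fρ)) |∂P/∂n| = 1.35×10⁻³ / (9.57×10⁻⁵ × 1.07) = 13.2 m/s
Converting: 13.2 m/s × 3.6 = 48 km/h

48 km/h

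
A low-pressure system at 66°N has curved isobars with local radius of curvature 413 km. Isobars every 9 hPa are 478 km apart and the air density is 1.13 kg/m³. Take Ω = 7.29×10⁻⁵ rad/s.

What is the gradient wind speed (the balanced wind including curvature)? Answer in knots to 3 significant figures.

Coriolis parameter at 66°N:
f = 2Ω sin φ = 2 × 7.29×10⁻⁵ × sin 66° = 1.33×10⁻⁴ s⁻¹
Pressure gradient: |∂P/∂n| = 900 Pa / 478000 m = 1.88×10⁻³ Pa/m
Geostrophic speed: V_g = |∂P/∂n|/(fρ) = 1.88×10⁻³/(1.33×10⁻⁴ × 1.13) = 12.5 m/s
Around a low, centrifugal force acts outward with Coriolis, so pressure-gradient force balances both:
(1/ρ)|∂P/∂n| = fV + V²/R  →  V² + fR·V − fR·V_g = 0
With fR = 1.33×10⁻⁴ × 413×10³ m = 55.0 m/s:
V = [−fR + √((fR)² + 4 fR V_g)]/2 = [−55.0 + √(55.0² + 4×55.0×12.5)]/2 = 10.5 m/s
Subgeostrophic (V < V_g = 12.5 m/s), as expected around a low.
Converting: 10.5 m/s × 1.944 = 20.4 knots

20.4 knots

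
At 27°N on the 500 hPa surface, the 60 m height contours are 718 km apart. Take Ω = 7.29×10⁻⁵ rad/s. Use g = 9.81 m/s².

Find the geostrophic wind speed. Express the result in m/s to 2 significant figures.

12 m/s

Coriolis parameter at 27°N:
f = 2Ω sin φ = 2 × 7.29×10⁻⁵ × sin 27° = 6.62×10⁻⁵ s⁻¹
Height gradient: |∂Z/∂n| = 60 m / 718000 m = 8.36×10⁻⁵
On a pressure surface, geostrophic balance gives V_g = (g/f)|∂Z/∂n|:
V_g = 9.81 × 8.36×10⁻⁵ / 6.62×10⁻⁵ = 12.4 m/s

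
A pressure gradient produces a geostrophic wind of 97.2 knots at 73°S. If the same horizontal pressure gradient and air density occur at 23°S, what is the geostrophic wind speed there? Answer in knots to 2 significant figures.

240 knots

With the same pressure gradient and density, V_g ∝ 1/f ∝ 1/sin φ.
V₂ = V₁ · sin φ₁ / sin φ₂ = 97.2 × sin 73° / sin 23°
V₂ = 97.2 × 0.9563/0.3907 = 240 knots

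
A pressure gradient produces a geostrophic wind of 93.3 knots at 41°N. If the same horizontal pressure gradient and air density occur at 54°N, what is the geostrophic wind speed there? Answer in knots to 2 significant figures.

With the same pressure gradient and density, V_g ∝ 1/f ∝ 1/sin φ.
V₂ = V₁ · sin φ₁ / sin φ₂ = 93.3 × sin 41° / sin 54°
V₂ = 93.3 × 0.6561/0.8090 = 76 knots

76 knots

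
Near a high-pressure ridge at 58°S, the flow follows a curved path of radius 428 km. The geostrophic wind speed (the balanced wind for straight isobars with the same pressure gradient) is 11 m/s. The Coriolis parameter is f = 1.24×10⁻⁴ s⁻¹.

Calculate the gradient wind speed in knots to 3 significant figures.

30.3 knots

Around a high, pressure-gradient force acts outward with centrifugal, so Coriolis balances both:
fV = (1/ρ)|∂P/∂n| + V²/R  →  V² − fR·V + fR·V_g = 0
With fR = 1.24×10⁻⁴ × 428×10³ m = 53.1 m/s:
V = [fR − √((fR)² − 4 fR V_g)]/2 = [53.1 − √(53.1² − 4×53.1×11)]/2 = 15.6 m/s
Supergeostrophic (V > V_g = 11 m/s), as expected around a high.
Converting: 15.6 m/s × 1.944 = 30.3 knots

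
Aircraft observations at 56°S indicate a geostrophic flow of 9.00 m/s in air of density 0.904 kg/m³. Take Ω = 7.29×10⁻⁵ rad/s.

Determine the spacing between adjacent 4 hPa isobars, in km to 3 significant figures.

Coriolis parameter at 56°S:
f = 2Ω sin φ = 2 × 7.29×10⁻⁵ × sin 56° = 1.21×10⁻⁴ s⁻¹
Geostrophic balance rearranged: |∂P/∂n| = f ρ V_g
|∂P/∂n| = 1.21×10⁻⁴ × 0.904 × 9.00 = 9.83×10⁻⁴ Pa/m
Isobar spacing: Δn = ΔP/|∂P/∂n| = 400 Pa / 9.83×10⁻⁴ Pa/m = 406740 m ≈ 407 km

407 km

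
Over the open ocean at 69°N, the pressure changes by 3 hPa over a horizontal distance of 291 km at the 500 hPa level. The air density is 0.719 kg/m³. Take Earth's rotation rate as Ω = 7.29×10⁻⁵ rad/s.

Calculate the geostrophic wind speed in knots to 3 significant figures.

20.5 knots

Coriolis parameter at 69°N:
f = 2Ω sin φ = 2 × 7.29×10⁻⁵ × sin 69° = 1.36×10⁻⁴ s⁻¹
Pressure gradient: |∂P/∂n| = 300 Pa / 291000 m = 1.03×10⁻³ Pa/m
Geostrophic balance (pressure-gradient force = Coriolis force):
V_g = (1/(fρ)) |∂P/∂n| = 1.03×10⁻³ / (1.36×10⁻⁴ × 0.719) = 10.5 m/s
Converting: 10.5 m/s × 1.944 = 20.5 knots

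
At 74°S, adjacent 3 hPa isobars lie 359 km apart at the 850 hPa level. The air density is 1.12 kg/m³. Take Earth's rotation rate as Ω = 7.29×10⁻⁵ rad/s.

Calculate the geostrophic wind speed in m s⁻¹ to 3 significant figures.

5.32 m s⁻¹

Coriolis parameter at 74°S:
f = 2Ω sin φ = 2 × 7.29×10⁻⁵ × sin 74° = 1.40×10⁻⁴ s⁻¹
Pressure gradient: |∂P/∂n| = 300 Pa / 359000 m = 8.36×10⁻⁴ Pa/m
Geostrophic balance (pressure-gradient force = Coriolis force):
V_g = (1/(fρ)) |∂P/∂n| = 8.36×10⁻⁴ / (1.40×10⁻⁴ × 1.12) = 5.32 m/s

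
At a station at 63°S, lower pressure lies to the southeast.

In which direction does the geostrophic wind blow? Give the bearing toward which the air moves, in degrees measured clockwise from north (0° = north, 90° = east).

045°

The pressure-gradient force points toward the southeast (bearing 135°).
Geostrophic balance: in the Southern Hemisphere the Coriolis force deflects motion to the left, so the geostrophic wind blows 90° to the left of the pressure-gradient force (low pressure on the right).
Rotating 135° by 90° counterclockwise gives 045° — the wind blows toward the northeast.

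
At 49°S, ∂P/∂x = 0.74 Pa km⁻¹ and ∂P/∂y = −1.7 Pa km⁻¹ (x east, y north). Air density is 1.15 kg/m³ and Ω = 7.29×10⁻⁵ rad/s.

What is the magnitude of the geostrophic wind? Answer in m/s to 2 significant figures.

Coriolis parameter at 49°S:
f = 2Ω sin φ = 2 × 7.29×10⁻⁵ × sin 49° = 1.10×10⁻⁴ s⁻¹
In the Southern Hemisphere f is negative: f = −1.10×10⁻⁴ s⁻¹.
Component geostrophic relations (x east, y north):
u_g = −(1/(fρ)) ∂P/∂y,  v_g = (1/(fρ)) ∂P/∂x
u_g = −(−1.7×10⁻³)/(−1.10×10⁻⁴ × 1.15) = −13.4 m/s;  v_g = (0.74×10⁻³)/(−1.10×10⁻⁴ × 1.15) = −5.85 m/s
|V_g| = √(u_g² + v_g²) = 14.7 m/s

15 m/s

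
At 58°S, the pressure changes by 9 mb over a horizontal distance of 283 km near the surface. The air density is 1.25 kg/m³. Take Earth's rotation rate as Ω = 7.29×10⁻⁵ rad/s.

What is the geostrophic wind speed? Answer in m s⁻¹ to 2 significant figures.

Coriolis parameter at 58°S:
f = 2Ω sin φ = 2 × 7.29×10⁻⁵ × sin 58° = 1.24×10⁻⁴ s⁻¹
Pressure gradient: |∂P/∂n| = 900 Pa / 283000 m = 3.18×10⁻³ Pa/m
Geostrophic balance (pressure-gradient force = Coriolis force):
V_g = (1/(fρ)) |∂P/∂n| = 3.18×10⁻³ / (1.24×10⁻⁴ × 1.25) = 20.6 m/s

21 m s⁻¹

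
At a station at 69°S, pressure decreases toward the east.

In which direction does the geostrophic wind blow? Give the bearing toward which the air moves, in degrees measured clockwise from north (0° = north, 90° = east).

000°

The pressure-gradient force points toward the east (bearing 090°).
Geostrophic balance: in the Southern Hemisphere the Coriolis force deflects motion to the left, so the geostrophic wind blows 90° to the left of the pressure-gradient force (low pressure on the right).
Rotating 090° by 90° counterclockwise gives 000° — the wind blows toward the north.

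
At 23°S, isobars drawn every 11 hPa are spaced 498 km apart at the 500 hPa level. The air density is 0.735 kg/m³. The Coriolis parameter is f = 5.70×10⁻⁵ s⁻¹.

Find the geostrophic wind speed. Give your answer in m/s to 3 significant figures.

52.7 m/s

Pressure gradient: |∂P/∂n| = 1100 Pa / 498000 m = 2.21×10⁻³ Pa/m
Geostrophic balance (pressure-gradient force = Coriolis force):
V_g = (1/(fρ)) |∂P/∂n| = 2.21×10⁻³ / (5.70×10⁻⁵ × 0.735) = 52.7 m/s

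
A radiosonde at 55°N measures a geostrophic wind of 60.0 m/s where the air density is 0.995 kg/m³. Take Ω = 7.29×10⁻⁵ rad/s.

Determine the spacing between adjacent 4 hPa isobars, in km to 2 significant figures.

Coriolis parameter at 55°N:
f = 2Ω sin φ = 2 × 7.29×10⁻⁵ × sin 55° = 1.19×10⁻⁴ s⁻¹
Geostrophic balance rearranged: |∂P/∂n| = f ρ V_g
|∂P/∂n| = 1.19×10⁻⁴ × 0.995 × 60.0 = 7.13×10⁻³ Pa/m
Isobar spacing: Δn = ΔP/|∂P/∂n| = 400 Pa / 7.13×10⁻³ Pa/m = 56100 m ≈ 56 km

56 km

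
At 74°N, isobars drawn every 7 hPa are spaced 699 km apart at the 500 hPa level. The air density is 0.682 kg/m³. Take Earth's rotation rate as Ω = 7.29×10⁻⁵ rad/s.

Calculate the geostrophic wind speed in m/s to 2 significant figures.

10 m/s

Coriolis parameter at 74°N:
f = 2Ω sin φ = 2 × 7.29×10⁻⁵ × sin 74° = 1.40×10⁻⁴ s⁻¹
Pressure gradient: |∂P/∂n| = 700 Pa / 699000 m = 1.00×10⁻³ Pa/m
Geostrophic balance (pressure-gradient force = Coriolis force):
V_g = (1/(fρ)) |∂P/∂n| = 1.00×10⁻³ / (1.40×10⁻⁴ × 0.682) = 10.5 m/s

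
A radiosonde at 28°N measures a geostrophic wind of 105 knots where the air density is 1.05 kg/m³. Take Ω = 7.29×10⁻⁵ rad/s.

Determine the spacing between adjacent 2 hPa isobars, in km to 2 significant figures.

Coriolis parameter at 28°N:
f = 2Ω sin φ = 2 × 7.29×10⁻⁵ × sin 28° = 6.84×10⁻⁵ s⁻¹
Wind speed in SI: 105 knots = 54.0 m/s
Geostrophic balance rearranged: |∂P/∂n| = f ρ V_g
|∂P/∂n| = 6.84×10⁻⁵ × 1.05 × 54.0 = 3.88×10⁻³ Pa/m
Isobar spacing: Δn = ΔP/|∂P/∂n| = 200 Pa / 3.88×10⁻³ Pa/m = 51517 m ≈ 52 km

52 km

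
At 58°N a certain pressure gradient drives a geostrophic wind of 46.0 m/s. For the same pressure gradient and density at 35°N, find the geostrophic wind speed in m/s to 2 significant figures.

With the same pressure gradient and density, V_g ∝ 1/f ∝ 1/sin φ.
V₂ = V₁ · sin φ₁ / sin φ₂ = 46.0 × sin 58° / sin 35°
V₂ = 46.0 × 0.8480/0.5736 = 68 m/s

68 m/s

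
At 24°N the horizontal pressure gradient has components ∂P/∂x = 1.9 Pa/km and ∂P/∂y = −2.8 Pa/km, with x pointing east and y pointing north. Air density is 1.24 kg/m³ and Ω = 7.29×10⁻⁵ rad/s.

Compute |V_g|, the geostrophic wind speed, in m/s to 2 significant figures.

Coriolis parameter at 24°N:
f = 2Ω sin φ = 2 × 7.29×10⁻⁵ × sin 24° = 5.93×10⁻⁵ s⁻¹
Component geostrophic relations (x east, y north):
u_g = −(1/(fρ)) ∂P/∂y,  v_g = (1/(fρ)) ∂P/∂x
u_g = −(−2.8×10⁻³)/(5.93×10⁻⁵ × 1.24) = 38.1 m/s;  v_g = (1.9×10⁻³)/(5.93×10⁻⁵ × 1.24) = 25.8 m/s
|V_g| = √(u_g² + v_g²) = 46.0 m/s

46 m/s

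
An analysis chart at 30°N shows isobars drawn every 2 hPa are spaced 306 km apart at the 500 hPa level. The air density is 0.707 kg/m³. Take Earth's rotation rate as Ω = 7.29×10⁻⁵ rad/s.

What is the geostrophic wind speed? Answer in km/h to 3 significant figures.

45.7 km/h

Coriolis parameter at 30°N:
f = 2Ω sin φ = 2 × 7.29×10⁻⁵ × sin 30° = 7.29×10⁻⁵ s⁻¹
Pressure gradient: |∂P/∂n| = 200 Pa / 306000 m = 6.54×10⁻⁴ Pa/m
Geostrophic balance (pressure-gradient force = Coriolis force):
V_g = (1/(fρ)) |∂P/∂n| = 6.54×10⁻⁴ / (7.29×10⁻⁵ × 0.707) = 12.7 m/s
Converting: 12.7 m/s × 3.6 = 45.7 km/h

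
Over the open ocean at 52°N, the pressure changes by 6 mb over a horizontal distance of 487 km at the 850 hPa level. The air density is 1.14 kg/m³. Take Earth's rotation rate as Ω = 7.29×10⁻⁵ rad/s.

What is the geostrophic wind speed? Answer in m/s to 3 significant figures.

Coriolis parameter at 52°N:
f = 2Ω sin φ = 2 × 7.29×10⁻⁵ × sin 52° = 1.15×10⁻⁴ s⁻¹
Pressure gradient: |∂P/∂n| = 600 Pa / 487000 m = 1.23×10⁻³ Pa/m
Geostrophic balance (pressure-gradient force = Coriolis force):
V_g = (1/(fρ)) |∂P/∂n| = 1.23×10⁻³ / (1.15×10⁻⁴ × 1.14) = 9.41 m/s

9.41 m/s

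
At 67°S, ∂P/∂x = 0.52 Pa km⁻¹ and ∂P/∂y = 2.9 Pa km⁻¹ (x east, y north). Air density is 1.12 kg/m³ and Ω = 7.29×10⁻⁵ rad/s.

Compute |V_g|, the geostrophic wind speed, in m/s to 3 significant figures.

19.6 m/s

Coriolis parameter at 67°S:
f = 2Ω sin φ = 2 × 7.29×10⁻⁵ × sin 67° = 1.34×10⁻⁴ s⁻¹
In the Southern Hemisphere f is negative: f = −1.34×10⁻⁴ s⁻¹.
Component geostrophic relations (x east, y north):
u_g = −(1/(fρ)) ∂P/∂y,  v_g = (1/(fρ)) ∂P/∂x
u_g = −(2.9×10⁻³)/(−1.34×10⁻⁴ × 1.12) = 19.3 m/s;  v_g = (0.52×10⁻³)/(−1.34×10⁻⁴ × 1.12) = −3.46 m/s
|V_g| = √(u_g² + v_g²) = 19.6 m/s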